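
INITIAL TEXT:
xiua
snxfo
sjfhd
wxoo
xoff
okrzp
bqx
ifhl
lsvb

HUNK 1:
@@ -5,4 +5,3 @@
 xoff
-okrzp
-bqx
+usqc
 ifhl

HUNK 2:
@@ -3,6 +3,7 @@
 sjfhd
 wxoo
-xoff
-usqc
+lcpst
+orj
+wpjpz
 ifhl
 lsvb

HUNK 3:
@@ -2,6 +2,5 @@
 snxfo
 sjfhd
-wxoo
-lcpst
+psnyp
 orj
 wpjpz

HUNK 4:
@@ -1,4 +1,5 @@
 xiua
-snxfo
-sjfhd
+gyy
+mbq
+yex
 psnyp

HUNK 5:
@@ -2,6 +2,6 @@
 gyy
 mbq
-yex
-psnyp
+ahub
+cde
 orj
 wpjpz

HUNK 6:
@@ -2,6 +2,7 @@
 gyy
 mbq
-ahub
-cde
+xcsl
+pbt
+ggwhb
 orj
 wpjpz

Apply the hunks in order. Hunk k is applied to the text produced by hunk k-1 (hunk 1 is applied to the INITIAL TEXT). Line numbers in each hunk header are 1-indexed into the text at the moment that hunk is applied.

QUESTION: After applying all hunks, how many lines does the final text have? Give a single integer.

Hunk 1: at line 5 remove [okrzp,bqx] add [usqc] -> 8 lines: xiua snxfo sjfhd wxoo xoff usqc ifhl lsvb
Hunk 2: at line 3 remove [xoff,usqc] add [lcpst,orj,wpjpz] -> 9 lines: xiua snxfo sjfhd wxoo lcpst orj wpjpz ifhl lsvb
Hunk 3: at line 2 remove [wxoo,lcpst] add [psnyp] -> 8 lines: xiua snxfo sjfhd psnyp orj wpjpz ifhl lsvb
Hunk 4: at line 1 remove [snxfo,sjfhd] add [gyy,mbq,yex] -> 9 lines: xiua gyy mbq yex psnyp orj wpjpz ifhl lsvb
Hunk 5: at line 2 remove [yex,psnyp] add [ahub,cde] -> 9 lines: xiua gyy mbq ahub cde orj wpjpz ifhl lsvb
Hunk 6: at line 2 remove [ahub,cde] add [xcsl,pbt,ggwhb] -> 10 lines: xiua gyy mbq xcsl pbt ggwhb orj wpjpz ifhl lsvb
Final line count: 10

Answer: 10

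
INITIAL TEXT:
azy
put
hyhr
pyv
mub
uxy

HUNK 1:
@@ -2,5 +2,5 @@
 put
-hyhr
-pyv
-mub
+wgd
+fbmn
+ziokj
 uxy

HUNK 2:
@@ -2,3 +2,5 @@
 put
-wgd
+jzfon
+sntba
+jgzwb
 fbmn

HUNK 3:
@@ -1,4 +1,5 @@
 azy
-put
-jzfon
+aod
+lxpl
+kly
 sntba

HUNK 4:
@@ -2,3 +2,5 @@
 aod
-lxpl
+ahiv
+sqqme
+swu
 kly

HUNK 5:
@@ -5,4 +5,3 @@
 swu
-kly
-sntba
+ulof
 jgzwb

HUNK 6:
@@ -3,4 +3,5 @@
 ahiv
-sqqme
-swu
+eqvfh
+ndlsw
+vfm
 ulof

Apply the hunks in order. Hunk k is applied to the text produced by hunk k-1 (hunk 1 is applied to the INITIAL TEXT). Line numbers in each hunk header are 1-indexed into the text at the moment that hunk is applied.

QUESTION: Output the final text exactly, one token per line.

Answer: azy
aod
ahiv
eqvfh
ndlsw
vfm
ulof
jgzwb
fbmn
ziokj
uxy

Derivation:
Hunk 1: at line 2 remove [hyhr,pyv,mub] add [wgd,fbmn,ziokj] -> 6 lines: azy put wgd fbmn ziokj uxy
Hunk 2: at line 2 remove [wgd] add [jzfon,sntba,jgzwb] -> 8 lines: azy put jzfon sntba jgzwb fbmn ziokj uxy
Hunk 3: at line 1 remove [put,jzfon] add [aod,lxpl,kly] -> 9 lines: azy aod lxpl kly sntba jgzwb fbmn ziokj uxy
Hunk 4: at line 2 remove [lxpl] add [ahiv,sqqme,swu] -> 11 lines: azy aod ahiv sqqme swu kly sntba jgzwb fbmn ziokj uxy
Hunk 5: at line 5 remove [kly,sntba] add [ulof] -> 10 lines: azy aod ahiv sqqme swu ulof jgzwb fbmn ziokj uxy
Hunk 6: at line 3 remove [sqqme,swu] add [eqvfh,ndlsw,vfm] -> 11 lines: azy aod ahiv eqvfh ndlsw vfm ulof jgzwb fbmn ziokj uxy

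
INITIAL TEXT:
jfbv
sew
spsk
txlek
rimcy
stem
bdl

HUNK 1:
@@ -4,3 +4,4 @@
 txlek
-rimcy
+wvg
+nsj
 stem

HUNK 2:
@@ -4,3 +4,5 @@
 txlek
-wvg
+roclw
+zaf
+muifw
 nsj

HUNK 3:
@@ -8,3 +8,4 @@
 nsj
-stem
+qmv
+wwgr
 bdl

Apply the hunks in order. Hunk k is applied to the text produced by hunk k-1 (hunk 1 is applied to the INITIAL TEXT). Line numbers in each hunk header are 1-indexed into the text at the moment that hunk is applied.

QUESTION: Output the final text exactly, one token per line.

Answer: jfbv
sew
spsk
txlek
roclw
zaf
muifw
nsj
qmv
wwgr
bdl

Derivation:
Hunk 1: at line 4 remove [rimcy] add [wvg,nsj] -> 8 lines: jfbv sew spsk txlek wvg nsj stem bdl
Hunk 2: at line 4 remove [wvg] add [roclw,zaf,muifw] -> 10 lines: jfbv sew spsk txlek roclw zaf muifw nsj stem bdl
Hunk 3: at line 8 remove [stem] add [qmv,wwgr] -> 11 lines: jfbv sew spsk txlek roclw zaf muifw nsj qmv wwgr bdl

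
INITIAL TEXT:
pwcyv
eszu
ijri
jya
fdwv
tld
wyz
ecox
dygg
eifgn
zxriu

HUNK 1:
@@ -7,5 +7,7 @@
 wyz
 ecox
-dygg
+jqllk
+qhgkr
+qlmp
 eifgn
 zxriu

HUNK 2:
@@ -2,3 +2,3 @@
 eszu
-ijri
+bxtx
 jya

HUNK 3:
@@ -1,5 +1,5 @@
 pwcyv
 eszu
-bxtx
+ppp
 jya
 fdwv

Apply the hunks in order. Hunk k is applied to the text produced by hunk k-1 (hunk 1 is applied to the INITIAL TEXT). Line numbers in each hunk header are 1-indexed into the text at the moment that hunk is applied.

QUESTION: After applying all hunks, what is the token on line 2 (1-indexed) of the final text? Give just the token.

Answer: eszu

Derivation:
Hunk 1: at line 7 remove [dygg] add [jqllk,qhgkr,qlmp] -> 13 lines: pwcyv eszu ijri jya fdwv tld wyz ecox jqllk qhgkr qlmp eifgn zxriu
Hunk 2: at line 2 remove [ijri] add [bxtx] -> 13 lines: pwcyv eszu bxtx jya fdwv tld wyz ecox jqllk qhgkr qlmp eifgn zxriu
Hunk 3: at line 1 remove [bxtx] add [ppp] -> 13 lines: pwcyv eszu ppp jya fdwv tld wyz ecox jqllk qhgkr qlmp eifgn zxriu
Final line 2: eszu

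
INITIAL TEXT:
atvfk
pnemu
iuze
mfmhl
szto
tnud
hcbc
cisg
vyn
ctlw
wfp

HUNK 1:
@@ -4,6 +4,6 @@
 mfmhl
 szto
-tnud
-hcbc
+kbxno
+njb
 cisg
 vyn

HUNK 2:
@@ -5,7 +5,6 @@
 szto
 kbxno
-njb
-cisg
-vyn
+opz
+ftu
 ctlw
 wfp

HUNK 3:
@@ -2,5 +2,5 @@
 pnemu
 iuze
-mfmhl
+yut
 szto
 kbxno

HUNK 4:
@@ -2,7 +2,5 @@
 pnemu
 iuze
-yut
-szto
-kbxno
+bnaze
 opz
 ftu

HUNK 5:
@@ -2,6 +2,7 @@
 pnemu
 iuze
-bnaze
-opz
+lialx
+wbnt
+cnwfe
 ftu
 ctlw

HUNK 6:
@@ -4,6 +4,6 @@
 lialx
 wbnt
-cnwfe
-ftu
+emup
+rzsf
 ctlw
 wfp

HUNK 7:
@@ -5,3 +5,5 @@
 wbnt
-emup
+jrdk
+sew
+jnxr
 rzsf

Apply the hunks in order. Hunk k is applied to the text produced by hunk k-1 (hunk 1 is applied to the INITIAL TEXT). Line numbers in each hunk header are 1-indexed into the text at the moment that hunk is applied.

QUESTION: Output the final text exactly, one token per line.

Answer: atvfk
pnemu
iuze
lialx
wbnt
jrdk
sew
jnxr
rzsf
ctlw
wfp

Derivation:
Hunk 1: at line 4 remove [tnud,hcbc] add [kbxno,njb] -> 11 lines: atvfk pnemu iuze mfmhl szto kbxno njb cisg vyn ctlw wfp
Hunk 2: at line 5 remove [njb,cisg,vyn] add [opz,ftu] -> 10 lines: atvfk pnemu iuze mfmhl szto kbxno opz ftu ctlw wfp
Hunk 3: at line 2 remove [mfmhl] add [yut] -> 10 lines: atvfk pnemu iuze yut szto kbxno opz ftu ctlw wfp
Hunk 4: at line 2 remove [yut,szto,kbxno] add [bnaze] -> 8 lines: atvfk pnemu iuze bnaze opz ftu ctlw wfp
Hunk 5: at line 2 remove [bnaze,opz] add [lialx,wbnt,cnwfe] -> 9 lines: atvfk pnemu iuze lialx wbnt cnwfe ftu ctlw wfp
Hunk 6: at line 4 remove [cnwfe,ftu] add [emup,rzsf] -> 9 lines: atvfk pnemu iuze lialx wbnt emup rzsf ctlw wfp
Hunk 7: at line 5 remove [emup] add [jrdk,sew,jnxr] -> 11 lines: atvfk pnemu iuze lialx wbnt jrdk sew jnxr rzsf ctlw wfp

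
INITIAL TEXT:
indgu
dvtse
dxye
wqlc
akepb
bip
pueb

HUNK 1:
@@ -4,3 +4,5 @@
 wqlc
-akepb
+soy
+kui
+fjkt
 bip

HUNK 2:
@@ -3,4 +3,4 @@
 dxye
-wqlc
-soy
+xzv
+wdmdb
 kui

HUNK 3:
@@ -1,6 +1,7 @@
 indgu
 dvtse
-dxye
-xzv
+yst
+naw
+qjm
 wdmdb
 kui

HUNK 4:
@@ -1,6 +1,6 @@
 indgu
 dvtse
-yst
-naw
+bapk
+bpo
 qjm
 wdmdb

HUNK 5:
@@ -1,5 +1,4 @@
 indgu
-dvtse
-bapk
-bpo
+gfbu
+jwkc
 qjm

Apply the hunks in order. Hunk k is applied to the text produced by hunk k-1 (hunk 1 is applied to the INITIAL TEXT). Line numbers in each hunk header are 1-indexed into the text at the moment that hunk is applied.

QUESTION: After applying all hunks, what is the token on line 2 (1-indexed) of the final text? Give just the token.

Hunk 1: at line 4 remove [akepb] add [soy,kui,fjkt] -> 9 lines: indgu dvtse dxye wqlc soy kui fjkt bip pueb
Hunk 2: at line 3 remove [wqlc,soy] add [xzv,wdmdb] -> 9 lines: indgu dvtse dxye xzv wdmdb kui fjkt bip pueb
Hunk 3: at line 1 remove [dxye,xzv] add [yst,naw,qjm] -> 10 lines: indgu dvtse yst naw qjm wdmdb kui fjkt bip pueb
Hunk 4: at line 1 remove [yst,naw] add [bapk,bpo] -> 10 lines: indgu dvtse bapk bpo qjm wdmdb kui fjkt bip pueb
Hunk 5: at line 1 remove [dvtse,bapk,bpo] add [gfbu,jwkc] -> 9 lines: indgu gfbu jwkc qjm wdmdb kui fjkt bip pueb
Final line 2: gfbu

Answer: gfbu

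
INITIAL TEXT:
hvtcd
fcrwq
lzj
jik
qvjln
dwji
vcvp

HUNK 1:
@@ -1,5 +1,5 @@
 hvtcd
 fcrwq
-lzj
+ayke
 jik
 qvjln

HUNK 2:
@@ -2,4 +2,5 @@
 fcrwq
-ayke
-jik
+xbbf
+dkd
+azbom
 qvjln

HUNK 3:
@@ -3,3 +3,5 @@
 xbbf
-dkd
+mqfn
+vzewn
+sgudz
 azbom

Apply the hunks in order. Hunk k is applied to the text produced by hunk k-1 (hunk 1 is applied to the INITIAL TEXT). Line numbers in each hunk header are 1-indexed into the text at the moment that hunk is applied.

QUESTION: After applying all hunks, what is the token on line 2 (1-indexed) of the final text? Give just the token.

Hunk 1: at line 1 remove [lzj] add [ayke] -> 7 lines: hvtcd fcrwq ayke jik qvjln dwji vcvp
Hunk 2: at line 2 remove [ayke,jik] add [xbbf,dkd,azbom] -> 8 lines: hvtcd fcrwq xbbf dkd azbom qvjln dwji vcvp
Hunk 3: at line 3 remove [dkd] add [mqfn,vzewn,sgudz] -> 10 lines: hvtcd fcrwq xbbf mqfn vzewn sgudz azbom qvjln dwji vcvp
Final line 2: fcrwq

Answer: fcrwq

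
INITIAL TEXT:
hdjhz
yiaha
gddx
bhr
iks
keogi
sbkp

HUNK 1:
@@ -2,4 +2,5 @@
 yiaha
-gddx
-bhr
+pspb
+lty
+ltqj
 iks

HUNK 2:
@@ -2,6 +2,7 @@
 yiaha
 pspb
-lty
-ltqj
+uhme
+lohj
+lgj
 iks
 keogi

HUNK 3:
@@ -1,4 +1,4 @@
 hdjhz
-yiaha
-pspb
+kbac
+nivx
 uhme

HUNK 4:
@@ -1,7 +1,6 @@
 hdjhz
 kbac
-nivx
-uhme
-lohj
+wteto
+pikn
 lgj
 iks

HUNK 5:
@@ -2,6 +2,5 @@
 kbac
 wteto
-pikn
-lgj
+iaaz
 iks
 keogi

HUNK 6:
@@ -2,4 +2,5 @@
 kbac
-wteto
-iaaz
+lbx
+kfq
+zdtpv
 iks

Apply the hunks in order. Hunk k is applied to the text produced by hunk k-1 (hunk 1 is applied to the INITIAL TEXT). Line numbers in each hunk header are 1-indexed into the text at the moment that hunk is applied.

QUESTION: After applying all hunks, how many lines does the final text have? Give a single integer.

Hunk 1: at line 2 remove [gddx,bhr] add [pspb,lty,ltqj] -> 8 lines: hdjhz yiaha pspb lty ltqj iks keogi sbkp
Hunk 2: at line 2 remove [lty,ltqj] add [uhme,lohj,lgj] -> 9 lines: hdjhz yiaha pspb uhme lohj lgj iks keogi sbkp
Hunk 3: at line 1 remove [yiaha,pspb] add [kbac,nivx] -> 9 lines: hdjhz kbac nivx uhme lohj lgj iks keogi sbkp
Hunk 4: at line 1 remove [nivx,uhme,lohj] add [wteto,pikn] -> 8 lines: hdjhz kbac wteto pikn lgj iks keogi sbkp
Hunk 5: at line 2 remove [pikn,lgj] add [iaaz] -> 7 lines: hdjhz kbac wteto iaaz iks keogi sbkp
Hunk 6: at line 2 remove [wteto,iaaz] add [lbx,kfq,zdtpv] -> 8 lines: hdjhz kbac lbx kfq zdtpv iks keogi sbkp
Final line count: 8

Answer: 8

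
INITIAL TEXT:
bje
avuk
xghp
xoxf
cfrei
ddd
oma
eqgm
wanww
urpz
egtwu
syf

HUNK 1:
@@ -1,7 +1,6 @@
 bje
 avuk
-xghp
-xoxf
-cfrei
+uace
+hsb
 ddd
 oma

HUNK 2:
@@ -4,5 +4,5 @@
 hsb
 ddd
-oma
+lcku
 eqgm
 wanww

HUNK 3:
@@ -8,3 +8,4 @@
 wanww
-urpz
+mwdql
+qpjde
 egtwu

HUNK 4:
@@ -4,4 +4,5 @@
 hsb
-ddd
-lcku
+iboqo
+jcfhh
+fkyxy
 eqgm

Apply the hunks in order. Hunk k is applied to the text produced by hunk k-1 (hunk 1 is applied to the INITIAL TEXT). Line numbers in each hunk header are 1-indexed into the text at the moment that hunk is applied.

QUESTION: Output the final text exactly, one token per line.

Hunk 1: at line 1 remove [xghp,xoxf,cfrei] add [uace,hsb] -> 11 lines: bje avuk uace hsb ddd oma eqgm wanww urpz egtwu syf
Hunk 2: at line 4 remove [oma] add [lcku] -> 11 lines: bje avuk uace hsb ddd lcku eqgm wanww urpz egtwu syf
Hunk 3: at line 8 remove [urpz] add [mwdql,qpjde] -> 12 lines: bje avuk uace hsb ddd lcku eqgm wanww mwdql qpjde egtwu syf
Hunk 4: at line 4 remove [ddd,lcku] add [iboqo,jcfhh,fkyxy] -> 13 lines: bje avuk uace hsb iboqo jcfhh fkyxy eqgm wanww mwdql qpjde egtwu syf

Answer: bje
avuk
uace
hsb
iboqo
jcfhh
fkyxy
eqgm
wanww
mwdql
qpjde
egtwu
syf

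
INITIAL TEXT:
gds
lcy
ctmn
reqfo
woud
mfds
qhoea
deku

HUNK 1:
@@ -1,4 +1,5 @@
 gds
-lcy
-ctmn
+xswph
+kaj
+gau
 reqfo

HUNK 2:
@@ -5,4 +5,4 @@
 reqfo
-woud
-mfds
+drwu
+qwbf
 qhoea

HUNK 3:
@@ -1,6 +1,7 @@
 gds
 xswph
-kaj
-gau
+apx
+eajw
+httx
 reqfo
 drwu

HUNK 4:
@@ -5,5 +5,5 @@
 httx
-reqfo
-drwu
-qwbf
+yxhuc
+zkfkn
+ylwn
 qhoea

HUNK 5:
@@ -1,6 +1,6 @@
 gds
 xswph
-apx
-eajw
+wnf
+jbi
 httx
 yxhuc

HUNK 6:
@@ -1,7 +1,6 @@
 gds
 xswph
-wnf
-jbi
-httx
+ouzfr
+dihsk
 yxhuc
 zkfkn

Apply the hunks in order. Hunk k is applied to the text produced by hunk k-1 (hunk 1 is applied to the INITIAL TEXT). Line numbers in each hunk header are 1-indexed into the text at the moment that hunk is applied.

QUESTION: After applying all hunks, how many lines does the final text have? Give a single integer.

Hunk 1: at line 1 remove [lcy,ctmn] add [xswph,kaj,gau] -> 9 lines: gds xswph kaj gau reqfo woud mfds qhoea deku
Hunk 2: at line 5 remove [woud,mfds] add [drwu,qwbf] -> 9 lines: gds xswph kaj gau reqfo drwu qwbf qhoea deku
Hunk 3: at line 1 remove [kaj,gau] add [apx,eajw,httx] -> 10 lines: gds xswph apx eajw httx reqfo drwu qwbf qhoea deku
Hunk 4: at line 5 remove [reqfo,drwu,qwbf] add [yxhuc,zkfkn,ylwn] -> 10 lines: gds xswph apx eajw httx yxhuc zkfkn ylwn qhoea deku
Hunk 5: at line 1 remove [apx,eajw] add [wnf,jbi] -> 10 lines: gds xswph wnf jbi httx yxhuc zkfkn ylwn qhoea deku
Hunk 6: at line 1 remove [wnf,jbi,httx] add [ouzfr,dihsk] -> 9 lines: gds xswph ouzfr dihsk yxhuc zkfkn ylwn qhoea deku
Final line count: 9

Answer: 9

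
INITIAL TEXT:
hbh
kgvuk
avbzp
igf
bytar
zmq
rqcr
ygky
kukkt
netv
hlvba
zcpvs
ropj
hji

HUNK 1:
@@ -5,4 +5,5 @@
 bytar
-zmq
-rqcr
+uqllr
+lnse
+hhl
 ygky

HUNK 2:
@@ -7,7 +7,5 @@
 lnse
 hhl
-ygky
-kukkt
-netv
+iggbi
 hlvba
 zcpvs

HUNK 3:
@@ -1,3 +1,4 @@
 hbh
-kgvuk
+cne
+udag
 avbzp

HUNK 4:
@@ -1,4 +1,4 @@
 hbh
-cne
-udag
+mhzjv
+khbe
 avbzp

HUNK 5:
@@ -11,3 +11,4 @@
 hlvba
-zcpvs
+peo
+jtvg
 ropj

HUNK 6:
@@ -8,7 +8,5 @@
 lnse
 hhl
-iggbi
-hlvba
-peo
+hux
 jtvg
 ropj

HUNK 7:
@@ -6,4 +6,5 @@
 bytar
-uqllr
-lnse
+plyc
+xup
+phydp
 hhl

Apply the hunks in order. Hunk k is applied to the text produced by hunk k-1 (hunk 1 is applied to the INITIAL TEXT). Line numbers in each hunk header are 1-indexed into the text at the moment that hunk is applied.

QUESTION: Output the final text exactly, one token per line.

Hunk 1: at line 5 remove [zmq,rqcr] add [uqllr,lnse,hhl] -> 15 lines: hbh kgvuk avbzp igf bytar uqllr lnse hhl ygky kukkt netv hlvba zcpvs ropj hji
Hunk 2: at line 7 remove [ygky,kukkt,netv] add [iggbi] -> 13 lines: hbh kgvuk avbzp igf bytar uqllr lnse hhl iggbi hlvba zcpvs ropj hji
Hunk 3: at line 1 remove [kgvuk] add [cne,udag] -> 14 lines: hbh cne udag avbzp igf bytar uqllr lnse hhl iggbi hlvba zcpvs ropj hji
Hunk 4: at line 1 remove [cne,udag] add [mhzjv,khbe] -> 14 lines: hbh mhzjv khbe avbzp igf bytar uqllr lnse hhl iggbi hlvba zcpvs ropj hji
Hunk 5: at line 11 remove [zcpvs] add [peo,jtvg] -> 15 lines: hbh mhzjv khbe avbzp igf bytar uqllr lnse hhl iggbi hlvba peo jtvg ropj hji
Hunk 6: at line 8 remove [iggbi,hlvba,peo] add [hux] -> 13 lines: hbh mhzjv khbe avbzp igf bytar uqllr lnse hhl hux jtvg ropj hji
Hunk 7: at line 6 remove [uqllr,lnse] add [plyc,xup,phydp] -> 14 lines: hbh mhzjv khbe avbzp igf bytar plyc xup phydp hhl hux jtvg ropj hji

Answer: hbh
mhzjv
khbe
avbzp
igf
bytar
plyc
xup
phydp
hhl
hux
jtvg
ropj
hji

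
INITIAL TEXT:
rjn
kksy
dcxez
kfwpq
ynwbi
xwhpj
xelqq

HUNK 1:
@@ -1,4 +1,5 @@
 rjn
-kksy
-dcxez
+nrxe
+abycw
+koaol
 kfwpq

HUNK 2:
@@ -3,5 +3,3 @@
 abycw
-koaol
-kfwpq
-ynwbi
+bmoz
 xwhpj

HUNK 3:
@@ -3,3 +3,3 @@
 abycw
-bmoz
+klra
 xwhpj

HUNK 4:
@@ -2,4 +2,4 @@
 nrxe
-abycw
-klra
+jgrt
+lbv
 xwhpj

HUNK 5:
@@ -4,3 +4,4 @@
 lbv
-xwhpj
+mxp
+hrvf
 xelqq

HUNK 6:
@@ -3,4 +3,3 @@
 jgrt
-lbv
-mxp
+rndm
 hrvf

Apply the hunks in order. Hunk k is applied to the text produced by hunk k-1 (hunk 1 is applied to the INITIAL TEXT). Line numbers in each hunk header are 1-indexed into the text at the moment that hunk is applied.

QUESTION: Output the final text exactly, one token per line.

Hunk 1: at line 1 remove [kksy,dcxez] add [nrxe,abycw,koaol] -> 8 lines: rjn nrxe abycw koaol kfwpq ynwbi xwhpj xelqq
Hunk 2: at line 3 remove [koaol,kfwpq,ynwbi] add [bmoz] -> 6 lines: rjn nrxe abycw bmoz xwhpj xelqq
Hunk 3: at line 3 remove [bmoz] add [klra] -> 6 lines: rjn nrxe abycw klra xwhpj xelqq
Hunk 4: at line 2 remove [abycw,klra] add [jgrt,lbv] -> 6 lines: rjn nrxe jgrt lbv xwhpj xelqq
Hunk 5: at line 4 remove [xwhpj] add [mxp,hrvf] -> 7 lines: rjn nrxe jgrt lbv mxp hrvf xelqq
Hunk 6: at line 3 remove [lbv,mxp] add [rndm] -> 6 lines: rjn nrxe jgrt rndm hrvf xelqq

Answer: rjn
nrxe
jgrt
rndm
hrvf
xelqq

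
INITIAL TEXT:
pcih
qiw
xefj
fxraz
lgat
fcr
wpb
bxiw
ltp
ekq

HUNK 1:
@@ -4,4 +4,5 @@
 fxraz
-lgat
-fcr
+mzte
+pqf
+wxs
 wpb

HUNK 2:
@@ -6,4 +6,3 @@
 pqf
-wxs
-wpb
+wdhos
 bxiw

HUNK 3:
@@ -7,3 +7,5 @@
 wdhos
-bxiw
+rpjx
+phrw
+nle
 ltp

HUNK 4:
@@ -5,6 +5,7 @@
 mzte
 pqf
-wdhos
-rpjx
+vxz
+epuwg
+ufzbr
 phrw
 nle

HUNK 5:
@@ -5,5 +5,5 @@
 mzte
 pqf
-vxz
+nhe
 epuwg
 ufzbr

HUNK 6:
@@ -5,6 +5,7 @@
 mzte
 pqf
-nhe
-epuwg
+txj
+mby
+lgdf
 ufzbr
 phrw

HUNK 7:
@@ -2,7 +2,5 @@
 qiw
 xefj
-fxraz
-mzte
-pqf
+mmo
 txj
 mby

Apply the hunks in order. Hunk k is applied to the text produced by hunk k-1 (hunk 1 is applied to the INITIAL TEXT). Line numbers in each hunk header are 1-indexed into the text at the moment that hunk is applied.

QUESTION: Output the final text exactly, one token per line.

Answer: pcih
qiw
xefj
mmo
txj
mby
lgdf
ufzbr
phrw
nle
ltp
ekq

Derivation:
Hunk 1: at line 4 remove [lgat,fcr] add [mzte,pqf,wxs] -> 11 lines: pcih qiw xefj fxraz mzte pqf wxs wpb bxiw ltp ekq
Hunk 2: at line 6 remove [wxs,wpb] add [wdhos] -> 10 lines: pcih qiw xefj fxraz mzte pqf wdhos bxiw ltp ekq
Hunk 3: at line 7 remove [bxiw] add [rpjx,phrw,nle] -> 12 lines: pcih qiw xefj fxraz mzte pqf wdhos rpjx phrw nle ltp ekq
Hunk 4: at line 5 remove [wdhos,rpjx] add [vxz,epuwg,ufzbr] -> 13 lines: pcih qiw xefj fxraz mzte pqf vxz epuwg ufzbr phrw nle ltp ekq
Hunk 5: at line 5 remove [vxz] add [nhe] -> 13 lines: pcih qiw xefj fxraz mzte pqf nhe epuwg ufzbr phrw nle ltp ekq
Hunk 6: at line 5 remove [nhe,epuwg] add [txj,mby,lgdf] -> 14 lines: pcih qiw xefj fxraz mzte pqf txj mby lgdf ufzbr phrw nle ltp ekq
Hunk 7: at line 2 remove [fxraz,mzte,pqf] add [mmo] -> 12 lines: pcih qiw xefj mmo txj mby lgdf ufzbr phrw nle ltp ekq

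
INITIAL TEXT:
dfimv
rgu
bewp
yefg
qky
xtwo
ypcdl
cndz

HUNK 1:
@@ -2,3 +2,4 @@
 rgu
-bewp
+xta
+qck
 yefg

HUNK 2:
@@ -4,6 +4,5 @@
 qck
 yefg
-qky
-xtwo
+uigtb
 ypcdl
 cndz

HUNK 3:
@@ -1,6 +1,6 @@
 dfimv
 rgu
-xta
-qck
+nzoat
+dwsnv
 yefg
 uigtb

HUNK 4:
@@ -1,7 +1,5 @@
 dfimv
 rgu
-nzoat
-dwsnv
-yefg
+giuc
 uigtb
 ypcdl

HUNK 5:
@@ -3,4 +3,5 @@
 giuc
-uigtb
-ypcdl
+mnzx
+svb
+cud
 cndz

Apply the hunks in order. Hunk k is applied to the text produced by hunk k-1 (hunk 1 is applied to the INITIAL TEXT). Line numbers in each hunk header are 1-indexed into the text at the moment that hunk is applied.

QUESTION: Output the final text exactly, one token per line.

Answer: dfimv
rgu
giuc
mnzx
svb
cud
cndz

Derivation:
Hunk 1: at line 2 remove [bewp] add [xta,qck] -> 9 lines: dfimv rgu xta qck yefg qky xtwo ypcdl cndz
Hunk 2: at line 4 remove [qky,xtwo] add [uigtb] -> 8 lines: dfimv rgu xta qck yefg uigtb ypcdl cndz
Hunk 3: at line 1 remove [xta,qck] add [nzoat,dwsnv] -> 8 lines: dfimv rgu nzoat dwsnv yefg uigtb ypcdl cndz
Hunk 4: at line 1 remove [nzoat,dwsnv,yefg] add [giuc] -> 6 lines: dfimv rgu giuc uigtb ypcdl cndz
Hunk 5: at line 3 remove [uigtb,ypcdl] add [mnzx,svb,cud] -> 7 lines: dfimv rgu giuc mnzx svb cud cndz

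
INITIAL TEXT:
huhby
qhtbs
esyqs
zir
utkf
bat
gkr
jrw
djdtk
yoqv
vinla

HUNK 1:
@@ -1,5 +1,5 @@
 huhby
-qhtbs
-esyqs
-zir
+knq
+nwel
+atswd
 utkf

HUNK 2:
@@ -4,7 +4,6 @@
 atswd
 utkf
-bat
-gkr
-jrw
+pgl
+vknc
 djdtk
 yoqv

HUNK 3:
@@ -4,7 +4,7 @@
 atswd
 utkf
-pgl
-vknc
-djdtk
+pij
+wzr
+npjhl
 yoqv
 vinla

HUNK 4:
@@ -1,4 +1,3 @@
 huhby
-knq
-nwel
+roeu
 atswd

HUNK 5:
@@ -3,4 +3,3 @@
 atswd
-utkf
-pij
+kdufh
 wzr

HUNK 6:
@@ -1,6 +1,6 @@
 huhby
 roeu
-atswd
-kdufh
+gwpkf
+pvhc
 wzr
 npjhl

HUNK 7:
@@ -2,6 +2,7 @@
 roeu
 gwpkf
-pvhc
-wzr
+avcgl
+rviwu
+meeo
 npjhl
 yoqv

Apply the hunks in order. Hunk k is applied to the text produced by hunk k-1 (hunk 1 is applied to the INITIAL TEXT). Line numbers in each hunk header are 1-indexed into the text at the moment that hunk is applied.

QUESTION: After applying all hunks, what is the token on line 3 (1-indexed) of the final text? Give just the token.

Hunk 1: at line 1 remove [qhtbs,esyqs,zir] add [knq,nwel,atswd] -> 11 lines: huhby knq nwel atswd utkf bat gkr jrw djdtk yoqv vinla
Hunk 2: at line 4 remove [bat,gkr,jrw] add [pgl,vknc] -> 10 lines: huhby knq nwel atswd utkf pgl vknc djdtk yoqv vinla
Hunk 3: at line 4 remove [pgl,vknc,djdtk] add [pij,wzr,npjhl] -> 10 lines: huhby knq nwel atswd utkf pij wzr npjhl yoqv vinla
Hunk 4: at line 1 remove [knq,nwel] add [roeu] -> 9 lines: huhby roeu atswd utkf pij wzr npjhl yoqv vinla
Hunk 5: at line 3 remove [utkf,pij] add [kdufh] -> 8 lines: huhby roeu atswd kdufh wzr npjhl yoqv vinla
Hunk 6: at line 1 remove [atswd,kdufh] add [gwpkf,pvhc] -> 8 lines: huhby roeu gwpkf pvhc wzr npjhl yoqv vinla
Hunk 7: at line 2 remove [pvhc,wzr] add [avcgl,rviwu,meeo] -> 9 lines: huhby roeu gwpkf avcgl rviwu meeo npjhl yoqv vinla
Final line 3: gwpkf

Answer: gwpkf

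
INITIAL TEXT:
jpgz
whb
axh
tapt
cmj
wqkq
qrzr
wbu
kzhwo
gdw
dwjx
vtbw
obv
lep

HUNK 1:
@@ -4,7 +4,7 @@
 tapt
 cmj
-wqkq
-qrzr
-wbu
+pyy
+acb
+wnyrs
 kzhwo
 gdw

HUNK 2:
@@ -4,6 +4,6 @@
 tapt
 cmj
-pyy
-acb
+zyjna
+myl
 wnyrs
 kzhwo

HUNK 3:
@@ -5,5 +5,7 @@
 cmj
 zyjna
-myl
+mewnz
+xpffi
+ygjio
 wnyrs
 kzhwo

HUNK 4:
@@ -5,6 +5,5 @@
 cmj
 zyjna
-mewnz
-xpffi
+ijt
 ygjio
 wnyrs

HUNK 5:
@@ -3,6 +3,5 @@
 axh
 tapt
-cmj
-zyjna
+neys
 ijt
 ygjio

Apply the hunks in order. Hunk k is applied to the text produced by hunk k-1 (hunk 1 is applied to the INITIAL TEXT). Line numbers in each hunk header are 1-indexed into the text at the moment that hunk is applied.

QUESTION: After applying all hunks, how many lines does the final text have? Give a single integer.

Answer: 14

Derivation:
Hunk 1: at line 4 remove [wqkq,qrzr,wbu] add [pyy,acb,wnyrs] -> 14 lines: jpgz whb axh tapt cmj pyy acb wnyrs kzhwo gdw dwjx vtbw obv lep
Hunk 2: at line 4 remove [pyy,acb] add [zyjna,myl] -> 14 lines: jpgz whb axh tapt cmj zyjna myl wnyrs kzhwo gdw dwjx vtbw obv lep
Hunk 3: at line 5 remove [myl] add [mewnz,xpffi,ygjio] -> 16 lines: jpgz whb axh tapt cmj zyjna mewnz xpffi ygjio wnyrs kzhwo gdw dwjx vtbw obv lep
Hunk 4: at line 5 remove [mewnz,xpffi] add [ijt] -> 15 lines: jpgz whb axh tapt cmj zyjna ijt ygjio wnyrs kzhwo gdw dwjx vtbw obv lep
Hunk 5: at line 3 remove [cmj,zyjna] add [neys] -> 14 lines: jpgz whb axh tapt neys ijt ygjio wnyrs kzhwo gdw dwjx vtbw obv lep
Final line count: 14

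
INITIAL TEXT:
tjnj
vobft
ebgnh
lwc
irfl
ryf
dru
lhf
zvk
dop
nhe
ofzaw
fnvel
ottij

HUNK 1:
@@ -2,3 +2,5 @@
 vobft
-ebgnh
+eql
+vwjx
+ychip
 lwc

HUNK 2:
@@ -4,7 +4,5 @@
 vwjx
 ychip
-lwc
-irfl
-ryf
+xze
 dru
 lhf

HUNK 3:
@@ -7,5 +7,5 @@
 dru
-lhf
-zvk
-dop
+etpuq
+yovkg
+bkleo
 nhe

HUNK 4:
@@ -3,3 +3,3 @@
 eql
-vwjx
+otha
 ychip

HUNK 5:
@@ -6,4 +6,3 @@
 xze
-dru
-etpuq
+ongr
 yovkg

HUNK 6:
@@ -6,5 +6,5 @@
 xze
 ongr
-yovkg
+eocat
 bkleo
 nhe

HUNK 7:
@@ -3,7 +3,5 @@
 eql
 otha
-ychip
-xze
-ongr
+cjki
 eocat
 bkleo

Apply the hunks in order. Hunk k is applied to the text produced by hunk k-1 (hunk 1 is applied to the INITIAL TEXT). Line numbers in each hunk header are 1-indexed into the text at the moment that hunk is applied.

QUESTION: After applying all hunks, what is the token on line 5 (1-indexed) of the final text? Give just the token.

Answer: cjki

Derivation:
Hunk 1: at line 2 remove [ebgnh] add [eql,vwjx,ychip] -> 16 lines: tjnj vobft eql vwjx ychip lwc irfl ryf dru lhf zvk dop nhe ofzaw fnvel ottij
Hunk 2: at line 4 remove [lwc,irfl,ryf] add [xze] -> 14 lines: tjnj vobft eql vwjx ychip xze dru lhf zvk dop nhe ofzaw fnvel ottij
Hunk 3: at line 7 remove [lhf,zvk,dop] add [etpuq,yovkg,bkleo] -> 14 lines: tjnj vobft eql vwjx ychip xze dru etpuq yovkg bkleo nhe ofzaw fnvel ottij
Hunk 4: at line 3 remove [vwjx] add [otha] -> 14 lines: tjnj vobft eql otha ychip xze dru etpuq yovkg bkleo nhe ofzaw fnvel ottij
Hunk 5: at line 6 remove [dru,etpuq] add [ongr] -> 13 lines: tjnj vobft eql otha ychip xze ongr yovkg bkleo nhe ofzaw fnvel ottij
Hunk 6: at line 6 remove [yovkg] add [eocat] -> 13 lines: tjnj vobft eql otha ychip xze ongr eocat bkleo nhe ofzaw fnvel ottij
Hunk 7: at line 3 remove [ychip,xze,ongr] add [cjki] -> 11 lines: tjnj vobft eql otha cjki eocat bkleo nhe ofzaw fnvel ottij
Final line 5: cjki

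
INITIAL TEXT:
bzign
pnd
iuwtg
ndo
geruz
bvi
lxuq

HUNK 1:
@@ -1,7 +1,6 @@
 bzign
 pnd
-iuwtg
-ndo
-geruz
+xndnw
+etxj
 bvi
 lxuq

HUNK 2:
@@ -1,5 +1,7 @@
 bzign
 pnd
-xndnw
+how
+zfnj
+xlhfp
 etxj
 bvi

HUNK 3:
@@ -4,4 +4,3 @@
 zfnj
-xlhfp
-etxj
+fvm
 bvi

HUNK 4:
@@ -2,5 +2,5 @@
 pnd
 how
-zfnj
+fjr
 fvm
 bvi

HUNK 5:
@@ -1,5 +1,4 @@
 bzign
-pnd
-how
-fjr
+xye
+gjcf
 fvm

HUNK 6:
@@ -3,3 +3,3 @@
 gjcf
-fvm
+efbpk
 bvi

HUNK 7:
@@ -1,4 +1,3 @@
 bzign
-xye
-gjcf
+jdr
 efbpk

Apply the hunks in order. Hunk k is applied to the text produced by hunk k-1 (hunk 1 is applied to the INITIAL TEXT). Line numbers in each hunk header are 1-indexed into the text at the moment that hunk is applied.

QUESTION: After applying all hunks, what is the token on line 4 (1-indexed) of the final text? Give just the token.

Answer: bvi

Derivation:
Hunk 1: at line 1 remove [iuwtg,ndo,geruz] add [xndnw,etxj] -> 6 lines: bzign pnd xndnw etxj bvi lxuq
Hunk 2: at line 1 remove [xndnw] add [how,zfnj,xlhfp] -> 8 lines: bzign pnd how zfnj xlhfp etxj bvi lxuq
Hunk 3: at line 4 remove [xlhfp,etxj] add [fvm] -> 7 lines: bzign pnd how zfnj fvm bvi lxuq
Hunk 4: at line 2 remove [zfnj] add [fjr] -> 7 lines: bzign pnd how fjr fvm bvi lxuq
Hunk 5: at line 1 remove [pnd,how,fjr] add [xye,gjcf] -> 6 lines: bzign xye gjcf fvm bvi lxuq
Hunk 6: at line 3 remove [fvm] add [efbpk] -> 6 lines: bzign xye gjcf efbpk bvi lxuq
Hunk 7: at line 1 remove [xye,gjcf] add [jdr] -> 5 lines: bzign jdr efbpk bvi lxuq
Final line 4: bvi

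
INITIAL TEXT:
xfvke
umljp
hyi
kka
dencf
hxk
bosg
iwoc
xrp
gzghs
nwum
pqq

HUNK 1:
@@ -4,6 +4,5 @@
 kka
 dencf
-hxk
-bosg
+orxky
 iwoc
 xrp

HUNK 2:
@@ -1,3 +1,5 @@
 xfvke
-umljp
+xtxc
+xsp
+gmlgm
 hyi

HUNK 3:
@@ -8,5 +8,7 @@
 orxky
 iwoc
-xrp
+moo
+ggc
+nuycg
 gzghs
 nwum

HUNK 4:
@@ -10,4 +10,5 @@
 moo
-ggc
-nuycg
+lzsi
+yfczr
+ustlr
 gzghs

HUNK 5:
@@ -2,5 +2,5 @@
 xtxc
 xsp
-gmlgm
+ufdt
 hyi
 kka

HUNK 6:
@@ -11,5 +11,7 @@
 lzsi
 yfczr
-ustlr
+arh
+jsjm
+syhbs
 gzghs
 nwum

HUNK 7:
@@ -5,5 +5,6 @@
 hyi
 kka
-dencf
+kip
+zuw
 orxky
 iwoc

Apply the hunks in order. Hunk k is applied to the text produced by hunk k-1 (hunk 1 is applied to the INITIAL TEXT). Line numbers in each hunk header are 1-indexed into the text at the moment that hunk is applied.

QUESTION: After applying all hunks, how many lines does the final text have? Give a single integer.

Answer: 19

Derivation:
Hunk 1: at line 4 remove [hxk,bosg] add [orxky] -> 11 lines: xfvke umljp hyi kka dencf orxky iwoc xrp gzghs nwum pqq
Hunk 2: at line 1 remove [umljp] add [xtxc,xsp,gmlgm] -> 13 lines: xfvke xtxc xsp gmlgm hyi kka dencf orxky iwoc xrp gzghs nwum pqq
Hunk 3: at line 8 remove [xrp] add [moo,ggc,nuycg] -> 15 lines: xfvke xtxc xsp gmlgm hyi kka dencf orxky iwoc moo ggc nuycg gzghs nwum pqq
Hunk 4: at line 10 remove [ggc,nuycg] add [lzsi,yfczr,ustlr] -> 16 lines: xfvke xtxc xsp gmlgm hyi kka dencf orxky iwoc moo lzsi yfczr ustlr gzghs nwum pqq
Hunk 5: at line 2 remove [gmlgm] add [ufdt] -> 16 lines: xfvke xtxc xsp ufdt hyi kka dencf orxky iwoc moo lzsi yfczr ustlr gzghs nwum pqq
Hunk 6: at line 11 remove [ustlr] add [arh,jsjm,syhbs] -> 18 lines: xfvke xtxc xsp ufdt hyi kka dencf orxky iwoc moo lzsi yfczr arh jsjm syhbs gzghs nwum pqq
Hunk 7: at line 5 remove [dencf] add [kip,zuw] -> 19 lines: xfvke xtxc xsp ufdt hyi kka kip zuw orxky iwoc moo lzsi yfczr arh jsjm syhbs gzghs nwum pqq
Final line count: 19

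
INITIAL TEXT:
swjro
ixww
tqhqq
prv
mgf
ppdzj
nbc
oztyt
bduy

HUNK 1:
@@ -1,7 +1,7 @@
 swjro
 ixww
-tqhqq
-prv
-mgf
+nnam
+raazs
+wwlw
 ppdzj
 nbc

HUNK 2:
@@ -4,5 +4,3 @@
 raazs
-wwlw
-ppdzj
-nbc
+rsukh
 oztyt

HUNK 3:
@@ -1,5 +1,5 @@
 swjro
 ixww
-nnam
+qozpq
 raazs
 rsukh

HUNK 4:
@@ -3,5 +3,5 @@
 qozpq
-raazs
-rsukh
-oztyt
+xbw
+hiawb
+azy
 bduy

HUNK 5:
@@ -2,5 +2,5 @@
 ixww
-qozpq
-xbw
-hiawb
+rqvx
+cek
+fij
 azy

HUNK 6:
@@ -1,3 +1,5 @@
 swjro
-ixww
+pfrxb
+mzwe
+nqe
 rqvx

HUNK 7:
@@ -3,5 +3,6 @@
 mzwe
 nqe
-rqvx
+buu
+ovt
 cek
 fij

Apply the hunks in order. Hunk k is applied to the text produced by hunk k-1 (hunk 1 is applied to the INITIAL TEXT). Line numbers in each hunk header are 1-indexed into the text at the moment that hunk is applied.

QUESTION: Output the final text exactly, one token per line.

Hunk 1: at line 1 remove [tqhqq,prv,mgf] add [nnam,raazs,wwlw] -> 9 lines: swjro ixww nnam raazs wwlw ppdzj nbc oztyt bduy
Hunk 2: at line 4 remove [wwlw,ppdzj,nbc] add [rsukh] -> 7 lines: swjro ixww nnam raazs rsukh oztyt bduy
Hunk 3: at line 1 remove [nnam] add [qozpq] -> 7 lines: swjro ixww qozpq raazs rsukh oztyt bduy
Hunk 4: at line 3 remove [raazs,rsukh,oztyt] add [xbw,hiawb,azy] -> 7 lines: swjro ixww qozpq xbw hiawb azy bduy
Hunk 5: at line 2 remove [qozpq,xbw,hiawb] add [rqvx,cek,fij] -> 7 lines: swjro ixww rqvx cek fij azy bduy
Hunk 6: at line 1 remove [ixww] add [pfrxb,mzwe,nqe] -> 9 lines: swjro pfrxb mzwe nqe rqvx cek fij azy bduy
Hunk 7: at line 3 remove [rqvx] add [buu,ovt] -> 10 lines: swjro pfrxb mzwe nqe buu ovt cek fij azy bduy

Answer: swjro
pfrxb
mzwe
nqe
buu
ovt
cek
fij
azy
bduy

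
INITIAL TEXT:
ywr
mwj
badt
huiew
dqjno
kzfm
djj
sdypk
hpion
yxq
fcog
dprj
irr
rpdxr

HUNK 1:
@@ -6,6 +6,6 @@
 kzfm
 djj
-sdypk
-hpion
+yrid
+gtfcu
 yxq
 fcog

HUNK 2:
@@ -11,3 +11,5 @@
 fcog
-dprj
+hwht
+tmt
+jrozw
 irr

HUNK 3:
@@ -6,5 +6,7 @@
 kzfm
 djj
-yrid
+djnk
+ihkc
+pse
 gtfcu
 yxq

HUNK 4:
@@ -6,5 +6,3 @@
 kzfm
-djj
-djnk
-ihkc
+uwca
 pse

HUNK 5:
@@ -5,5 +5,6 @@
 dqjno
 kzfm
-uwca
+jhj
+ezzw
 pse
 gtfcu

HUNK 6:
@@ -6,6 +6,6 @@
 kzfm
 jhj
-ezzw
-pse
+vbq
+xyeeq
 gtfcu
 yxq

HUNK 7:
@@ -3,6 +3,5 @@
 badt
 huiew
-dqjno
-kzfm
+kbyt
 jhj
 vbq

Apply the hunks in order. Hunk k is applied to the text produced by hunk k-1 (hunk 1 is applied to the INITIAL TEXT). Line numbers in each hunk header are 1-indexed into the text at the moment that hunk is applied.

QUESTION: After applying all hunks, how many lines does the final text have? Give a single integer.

Answer: 16

Derivation:
Hunk 1: at line 6 remove [sdypk,hpion] add [yrid,gtfcu] -> 14 lines: ywr mwj badt huiew dqjno kzfm djj yrid gtfcu yxq fcog dprj irr rpdxr
Hunk 2: at line 11 remove [dprj] add [hwht,tmt,jrozw] -> 16 lines: ywr mwj badt huiew dqjno kzfm djj yrid gtfcu yxq fcog hwht tmt jrozw irr rpdxr
Hunk 3: at line 6 remove [yrid] add [djnk,ihkc,pse] -> 18 lines: ywr mwj badt huiew dqjno kzfm djj djnk ihkc pse gtfcu yxq fcog hwht tmt jrozw irr rpdxr
Hunk 4: at line 6 remove [djj,djnk,ihkc] add [uwca] -> 16 lines: ywr mwj badt huiew dqjno kzfm uwca pse gtfcu yxq fcog hwht tmt jrozw irr rpdxr
Hunk 5: at line 5 remove [uwca] add [jhj,ezzw] -> 17 lines: ywr mwj badt huiew dqjno kzfm jhj ezzw pse gtfcu yxq fcog hwht tmt jrozw irr rpdxr
Hunk 6: at line 6 remove [ezzw,pse] add [vbq,xyeeq] -> 17 lines: ywr mwj badt huiew dqjno kzfm jhj vbq xyeeq gtfcu yxq fcog hwht tmt jrozw irr rpdxr
Hunk 7: at line 3 remove [dqjno,kzfm] add [kbyt] -> 16 lines: ywr mwj badt huiew kbyt jhj vbq xyeeq gtfcu yxq fcog hwht tmt jrozw irr rpdxr
Final line count: 16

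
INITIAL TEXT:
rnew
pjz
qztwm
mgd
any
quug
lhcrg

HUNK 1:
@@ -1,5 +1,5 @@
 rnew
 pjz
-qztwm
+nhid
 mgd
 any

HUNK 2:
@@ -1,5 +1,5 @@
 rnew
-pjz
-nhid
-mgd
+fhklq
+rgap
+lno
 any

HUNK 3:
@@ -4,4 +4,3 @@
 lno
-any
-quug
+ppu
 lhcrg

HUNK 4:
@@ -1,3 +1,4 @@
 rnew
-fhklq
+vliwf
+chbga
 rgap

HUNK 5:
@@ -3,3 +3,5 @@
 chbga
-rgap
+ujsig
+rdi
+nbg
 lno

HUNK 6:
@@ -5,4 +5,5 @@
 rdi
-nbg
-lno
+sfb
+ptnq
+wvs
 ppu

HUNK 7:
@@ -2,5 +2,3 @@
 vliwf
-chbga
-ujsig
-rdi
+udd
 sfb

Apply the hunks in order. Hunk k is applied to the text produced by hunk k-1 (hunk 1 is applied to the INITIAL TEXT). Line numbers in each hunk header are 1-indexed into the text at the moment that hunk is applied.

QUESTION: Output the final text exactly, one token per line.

Hunk 1: at line 1 remove [qztwm] add [nhid] -> 7 lines: rnew pjz nhid mgd any quug lhcrg
Hunk 2: at line 1 remove [pjz,nhid,mgd] add [fhklq,rgap,lno] -> 7 lines: rnew fhklq rgap lno any quug lhcrg
Hunk 3: at line 4 remove [any,quug] add [ppu] -> 6 lines: rnew fhklq rgap lno ppu lhcrg
Hunk 4: at line 1 remove [fhklq] add [vliwf,chbga] -> 7 lines: rnew vliwf chbga rgap lno ppu lhcrg
Hunk 5: at line 3 remove [rgap] add [ujsig,rdi,nbg] -> 9 lines: rnew vliwf chbga ujsig rdi nbg lno ppu lhcrg
Hunk 6: at line 5 remove [nbg,lno] add [sfb,ptnq,wvs] -> 10 lines: rnew vliwf chbga ujsig rdi sfb ptnq wvs ppu lhcrg
Hunk 7: at line 2 remove [chbga,ujsig,rdi] add [udd] -> 8 lines: rnew vliwf udd sfb ptnq wvs ppu lhcrg

Answer: rnew
vliwf
udd
sfb
ptnq
wvs
ppu
lhcrg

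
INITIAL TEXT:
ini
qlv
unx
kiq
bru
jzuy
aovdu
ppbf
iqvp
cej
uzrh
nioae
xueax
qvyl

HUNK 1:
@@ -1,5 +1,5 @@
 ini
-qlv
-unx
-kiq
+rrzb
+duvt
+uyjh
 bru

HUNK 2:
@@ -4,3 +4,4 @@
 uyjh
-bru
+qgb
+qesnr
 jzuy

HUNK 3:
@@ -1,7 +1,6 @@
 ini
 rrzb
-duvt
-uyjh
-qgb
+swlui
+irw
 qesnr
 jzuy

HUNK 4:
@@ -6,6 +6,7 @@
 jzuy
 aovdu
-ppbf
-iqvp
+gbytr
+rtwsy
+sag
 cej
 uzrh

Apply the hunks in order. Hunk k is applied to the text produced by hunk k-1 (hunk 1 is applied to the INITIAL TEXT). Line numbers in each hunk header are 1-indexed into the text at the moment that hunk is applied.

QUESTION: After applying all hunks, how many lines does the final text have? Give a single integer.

Answer: 15

Derivation:
Hunk 1: at line 1 remove [qlv,unx,kiq] add [rrzb,duvt,uyjh] -> 14 lines: ini rrzb duvt uyjh bru jzuy aovdu ppbf iqvp cej uzrh nioae xueax qvyl
Hunk 2: at line 4 remove [bru] add [qgb,qesnr] -> 15 lines: ini rrzb duvt uyjh qgb qesnr jzuy aovdu ppbf iqvp cej uzrh nioae xueax qvyl
Hunk 3: at line 1 remove [duvt,uyjh,qgb] add [swlui,irw] -> 14 lines: ini rrzb swlui irw qesnr jzuy aovdu ppbf iqvp cej uzrh nioae xueax qvyl
Hunk 4: at line 6 remove [ppbf,iqvp] add [gbytr,rtwsy,sag] -> 15 lines: ini rrzb swlui irw qesnr jzuy aovdu gbytr rtwsy sag cej uzrh nioae xueax qvyl
Final line count: 15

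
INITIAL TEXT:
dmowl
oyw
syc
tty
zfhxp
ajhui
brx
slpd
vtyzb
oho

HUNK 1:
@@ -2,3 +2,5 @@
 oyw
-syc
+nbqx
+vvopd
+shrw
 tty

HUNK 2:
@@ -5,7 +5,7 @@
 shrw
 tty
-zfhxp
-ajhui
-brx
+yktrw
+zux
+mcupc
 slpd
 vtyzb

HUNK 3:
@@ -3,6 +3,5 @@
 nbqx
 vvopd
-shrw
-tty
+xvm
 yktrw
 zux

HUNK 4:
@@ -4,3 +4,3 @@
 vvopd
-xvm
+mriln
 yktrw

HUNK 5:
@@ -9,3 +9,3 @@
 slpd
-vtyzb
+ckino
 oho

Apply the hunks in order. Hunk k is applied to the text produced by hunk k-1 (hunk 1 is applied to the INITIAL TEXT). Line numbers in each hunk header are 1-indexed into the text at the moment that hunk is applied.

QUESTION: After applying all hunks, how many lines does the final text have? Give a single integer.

Answer: 11

Derivation:
Hunk 1: at line 2 remove [syc] add [nbqx,vvopd,shrw] -> 12 lines: dmowl oyw nbqx vvopd shrw tty zfhxp ajhui brx slpd vtyzb oho
Hunk 2: at line 5 remove [zfhxp,ajhui,brx] add [yktrw,zux,mcupc] -> 12 lines: dmowl oyw nbqx vvopd shrw tty yktrw zux mcupc slpd vtyzb oho
Hunk 3: at line 3 remove [shrw,tty] add [xvm] -> 11 lines: dmowl oyw nbqx vvopd xvm yktrw zux mcupc slpd vtyzb oho
Hunk 4: at line 4 remove [xvm] add [mriln] -> 11 lines: dmowl oyw nbqx vvopd mriln yktrw zux mcupc slpd vtyzb oho
Hunk 5: at line 9 remove [vtyzb] add [ckino] -> 11 lines: dmowl oyw nbqx vvopd mriln yktrw zux mcupc slpd ckino oho
Final line count: 11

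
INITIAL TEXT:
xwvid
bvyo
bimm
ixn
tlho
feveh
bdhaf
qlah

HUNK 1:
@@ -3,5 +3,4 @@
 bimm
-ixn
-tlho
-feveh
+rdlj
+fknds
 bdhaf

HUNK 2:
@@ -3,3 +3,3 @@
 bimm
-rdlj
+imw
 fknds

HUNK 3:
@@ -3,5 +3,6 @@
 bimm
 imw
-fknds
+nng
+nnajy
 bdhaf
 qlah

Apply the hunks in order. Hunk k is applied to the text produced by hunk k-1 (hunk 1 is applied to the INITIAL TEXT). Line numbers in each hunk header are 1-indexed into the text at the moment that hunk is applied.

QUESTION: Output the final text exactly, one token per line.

Hunk 1: at line 3 remove [ixn,tlho,feveh] add [rdlj,fknds] -> 7 lines: xwvid bvyo bimm rdlj fknds bdhaf qlah
Hunk 2: at line 3 remove [rdlj] add [imw] -> 7 lines: xwvid bvyo bimm imw fknds bdhaf qlah
Hunk 3: at line 3 remove [fknds] add [nng,nnajy] -> 8 lines: xwvid bvyo bimm imw nng nnajy bdhaf qlah

Answer: xwvid
bvyo
bimm
imw
nng
nnajy
bdhaf
qlah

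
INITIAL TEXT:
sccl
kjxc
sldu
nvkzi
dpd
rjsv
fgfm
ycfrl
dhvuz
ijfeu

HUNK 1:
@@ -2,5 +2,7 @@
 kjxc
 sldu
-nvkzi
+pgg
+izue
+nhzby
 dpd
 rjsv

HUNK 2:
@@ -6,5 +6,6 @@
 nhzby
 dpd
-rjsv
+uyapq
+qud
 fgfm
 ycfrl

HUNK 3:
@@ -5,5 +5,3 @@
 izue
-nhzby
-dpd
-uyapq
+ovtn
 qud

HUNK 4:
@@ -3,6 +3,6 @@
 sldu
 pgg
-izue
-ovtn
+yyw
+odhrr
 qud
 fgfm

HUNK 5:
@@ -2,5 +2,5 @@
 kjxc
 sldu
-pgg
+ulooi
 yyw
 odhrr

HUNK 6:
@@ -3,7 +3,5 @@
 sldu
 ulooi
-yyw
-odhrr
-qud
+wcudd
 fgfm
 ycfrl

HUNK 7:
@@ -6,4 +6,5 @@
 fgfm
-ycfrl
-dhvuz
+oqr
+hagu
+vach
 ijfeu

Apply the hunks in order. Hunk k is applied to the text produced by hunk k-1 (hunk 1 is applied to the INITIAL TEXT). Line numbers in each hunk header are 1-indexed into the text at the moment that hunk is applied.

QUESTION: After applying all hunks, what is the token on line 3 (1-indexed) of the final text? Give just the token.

Answer: sldu

Derivation:
Hunk 1: at line 2 remove [nvkzi] add [pgg,izue,nhzby] -> 12 lines: sccl kjxc sldu pgg izue nhzby dpd rjsv fgfm ycfrl dhvuz ijfeu
Hunk 2: at line 6 remove [rjsv] add [uyapq,qud] -> 13 lines: sccl kjxc sldu pgg izue nhzby dpd uyapq qud fgfm ycfrl dhvuz ijfeu
Hunk 3: at line 5 remove [nhzby,dpd,uyapq] add [ovtn] -> 11 lines: sccl kjxc sldu pgg izue ovtn qud fgfm ycfrl dhvuz ijfeu
Hunk 4: at line 3 remove [izue,ovtn] add [yyw,odhrr] -> 11 lines: sccl kjxc sldu pgg yyw odhrr qud fgfm ycfrl dhvuz ijfeu
Hunk 5: at line 2 remove [pgg] add [ulooi] -> 11 lines: sccl kjxc sldu ulooi yyw odhrr qud fgfm ycfrl dhvuz ijfeu
Hunk 6: at line 3 remove [yyw,odhrr,qud] add [wcudd] -> 9 lines: sccl kjxc sldu ulooi wcudd fgfm ycfrl dhvuz ijfeu
Hunk 7: at line 6 remove [ycfrl,dhvuz] add [oqr,hagu,vach] -> 10 lines: sccl kjxc sldu ulooi wcudd fgfm oqr hagu vach ijfeu
Final line 3: sldu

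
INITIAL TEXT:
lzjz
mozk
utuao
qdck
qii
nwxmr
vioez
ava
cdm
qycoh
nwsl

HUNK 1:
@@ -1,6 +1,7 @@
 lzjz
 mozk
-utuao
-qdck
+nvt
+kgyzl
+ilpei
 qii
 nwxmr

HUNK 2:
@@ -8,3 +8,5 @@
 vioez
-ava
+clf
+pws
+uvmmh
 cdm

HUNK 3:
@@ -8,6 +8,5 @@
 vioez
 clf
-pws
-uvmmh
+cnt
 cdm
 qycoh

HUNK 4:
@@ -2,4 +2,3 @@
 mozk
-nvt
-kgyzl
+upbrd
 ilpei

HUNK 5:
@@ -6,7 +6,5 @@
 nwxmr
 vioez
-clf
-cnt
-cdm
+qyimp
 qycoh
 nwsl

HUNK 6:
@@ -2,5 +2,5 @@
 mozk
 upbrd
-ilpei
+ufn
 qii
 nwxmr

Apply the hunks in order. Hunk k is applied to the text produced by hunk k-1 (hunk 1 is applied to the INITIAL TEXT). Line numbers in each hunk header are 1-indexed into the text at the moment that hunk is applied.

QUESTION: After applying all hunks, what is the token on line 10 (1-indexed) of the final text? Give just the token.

Answer: nwsl

Derivation:
Hunk 1: at line 1 remove [utuao,qdck] add [nvt,kgyzl,ilpei] -> 12 lines: lzjz mozk nvt kgyzl ilpei qii nwxmr vioez ava cdm qycoh nwsl
Hunk 2: at line 8 remove [ava] add [clf,pws,uvmmh] -> 14 lines: lzjz mozk nvt kgyzl ilpei qii nwxmr vioez clf pws uvmmh cdm qycoh nwsl
Hunk 3: at line 8 remove [pws,uvmmh] add [cnt] -> 13 lines: lzjz mozk nvt kgyzl ilpei qii nwxmr vioez clf cnt cdm qycoh nwsl
Hunk 4: at line 2 remove [nvt,kgyzl] add [upbrd] -> 12 lines: lzjz mozk upbrd ilpei qii nwxmr vioez clf cnt cdm qycoh nwsl
Hunk 5: at line 6 remove [clf,cnt,cdm] add [qyimp] -> 10 lines: lzjz mozk upbrd ilpei qii nwxmr vioez qyimp qycoh nwsl
Hunk 6: at line 2 remove [ilpei] add [ufn] -> 10 lines: lzjz mozk upbrd ufn qii nwxmr vioez qyimp qycoh nwsl
Final line 10: nwsl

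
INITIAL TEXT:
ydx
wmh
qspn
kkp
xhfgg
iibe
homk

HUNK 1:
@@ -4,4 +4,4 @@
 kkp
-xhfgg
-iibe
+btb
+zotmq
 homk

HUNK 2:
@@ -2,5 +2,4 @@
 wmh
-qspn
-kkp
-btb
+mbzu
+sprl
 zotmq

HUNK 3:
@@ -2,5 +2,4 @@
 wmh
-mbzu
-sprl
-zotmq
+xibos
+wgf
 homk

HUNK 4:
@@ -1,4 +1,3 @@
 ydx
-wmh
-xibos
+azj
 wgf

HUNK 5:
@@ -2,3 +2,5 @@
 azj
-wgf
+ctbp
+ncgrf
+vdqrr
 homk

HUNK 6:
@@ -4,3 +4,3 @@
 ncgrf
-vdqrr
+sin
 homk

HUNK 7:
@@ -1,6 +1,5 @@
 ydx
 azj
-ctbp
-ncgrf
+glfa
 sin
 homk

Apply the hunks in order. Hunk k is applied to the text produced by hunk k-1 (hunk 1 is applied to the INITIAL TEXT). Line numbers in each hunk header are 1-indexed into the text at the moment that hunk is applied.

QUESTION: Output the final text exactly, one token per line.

Answer: ydx
azj
glfa
sin
homk

Derivation:
Hunk 1: at line 4 remove [xhfgg,iibe] add [btb,zotmq] -> 7 lines: ydx wmh qspn kkp btb zotmq homk
Hunk 2: at line 2 remove [qspn,kkp,btb] add [mbzu,sprl] -> 6 lines: ydx wmh mbzu sprl zotmq homk
Hunk 3: at line 2 remove [mbzu,sprl,zotmq] add [xibos,wgf] -> 5 lines: ydx wmh xibos wgf homk
Hunk 4: at line 1 remove [wmh,xibos] add [azj] -> 4 lines: ydx azj wgf homk
Hunk 5: at line 2 remove [wgf] add [ctbp,ncgrf,vdqrr] -> 6 lines: ydx azj ctbp ncgrf vdqrr homk
Hunk 6: at line 4 remove [vdqrr] add [sin] -> 6 lines: ydx azj ctbp ncgrf sin homk
Hunk 7: at line 1 remove [ctbp,ncgrf] add [glfa] -> 5 lines: ydx azj glfa sin homk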